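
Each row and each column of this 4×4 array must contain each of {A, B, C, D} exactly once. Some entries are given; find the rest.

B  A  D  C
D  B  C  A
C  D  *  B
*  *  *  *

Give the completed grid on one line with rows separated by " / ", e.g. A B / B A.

B A D C / D B C A / C D A B / A C B D

row 3 has {B,C,D}; column 3 has {C,D} — only A is left for (r3,c3).
row 4 is empty so far; column 1 has {B,C,D} — only A is left for (r4,c1).
row 4 has {A}; column 2 has {A,B,D} — only C is left for (r4,c2).
row 4 has {A,C}; column 3 has {A,C,D} — only B is left for (r4,c3).
row 4 has {A,B,C}; column 4 has {A,B,C} — only D is left for (r4,c4).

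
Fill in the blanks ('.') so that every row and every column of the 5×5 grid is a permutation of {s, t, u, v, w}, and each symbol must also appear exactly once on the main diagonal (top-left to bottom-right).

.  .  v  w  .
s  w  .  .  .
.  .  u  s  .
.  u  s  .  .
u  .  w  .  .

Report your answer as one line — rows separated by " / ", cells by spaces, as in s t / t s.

t s v w u / s w t u v / v t u s w / w u s v t / u v w t s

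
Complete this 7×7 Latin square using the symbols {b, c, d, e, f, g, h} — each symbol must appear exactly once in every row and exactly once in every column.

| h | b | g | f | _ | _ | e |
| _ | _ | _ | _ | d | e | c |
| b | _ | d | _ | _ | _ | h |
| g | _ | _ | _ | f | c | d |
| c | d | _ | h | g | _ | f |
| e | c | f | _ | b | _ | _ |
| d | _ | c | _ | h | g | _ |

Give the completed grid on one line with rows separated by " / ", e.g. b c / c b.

h b g f c d e / f h b g d e c / b g d c e f h / g e h b f c d / c d e h g b f / e c f d b h g / d f c e h g b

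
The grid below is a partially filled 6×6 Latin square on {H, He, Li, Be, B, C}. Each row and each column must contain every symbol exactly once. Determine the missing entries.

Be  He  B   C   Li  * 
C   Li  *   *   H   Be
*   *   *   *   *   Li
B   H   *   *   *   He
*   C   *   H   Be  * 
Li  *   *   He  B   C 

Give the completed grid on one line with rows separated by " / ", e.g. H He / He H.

Be He B C Li H / C Li He B H Be / H B C Be He Li / B H Be Li C He / He C Li H Be B / Li Be H He B C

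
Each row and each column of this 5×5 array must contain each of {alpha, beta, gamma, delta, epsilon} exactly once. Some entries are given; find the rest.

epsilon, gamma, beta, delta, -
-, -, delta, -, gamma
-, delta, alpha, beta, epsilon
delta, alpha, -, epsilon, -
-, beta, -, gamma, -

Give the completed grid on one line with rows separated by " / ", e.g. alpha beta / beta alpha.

epsilon gamma beta delta alpha / beta epsilon delta alpha gamma / gamma delta alpha beta epsilon / delta alpha gamma epsilon beta / alpha beta epsilon gamma delta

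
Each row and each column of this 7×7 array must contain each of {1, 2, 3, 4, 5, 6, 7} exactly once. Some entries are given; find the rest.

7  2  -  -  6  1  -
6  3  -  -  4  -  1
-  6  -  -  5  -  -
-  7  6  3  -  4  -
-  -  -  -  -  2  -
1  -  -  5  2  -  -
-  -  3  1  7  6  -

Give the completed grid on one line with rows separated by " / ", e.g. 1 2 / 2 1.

7 2 5 4 6 1 3 / 6 3 2 7 4 5 1 / 3 6 1 2 5 7 4 / 2 7 6 3 1 4 5 / 5 1 4 6 3 2 7 / 1 4 7 5 2 3 6 / 4 5 3 1 7 6 2

(r1,c4): row 1 has {1,2,6,7}; column 4 has {1,3,5}, so it must be 4.
(r4,c5): row 4 has {3,4,6,7}; column 5 has {2,4,5,6,7}, so it must be 1.
(r5,c5): row 5 has {2}; column 5 has {1,2,4,5,6,7}, so it must be 3.
(r6,c2): row 6 has {1,2,5}; column 2 has {2,3,6,7}, so it must be 4.
(r6,c3): row 6 has {1,2,4,5}; column 3 has {3,6}, so it must be 7.
(r6,c6): row 6 has {1,2,4,5,7}; column 6 has {1,2,4,6}, so it must be 3.
(r6,c7): row 6 has {1,2,3,4,5,7}; column 7 has {1}, so it must be 6.
(r7,c2): row 7 has {1,3,6,7}; column 2 has {2,3,4,6,7}, so it must be 5.
(r1,c3): row 1 has {1,2,4,6,7}; column 3 has {3,6,7}, so it must be 5.
(r1,c7): row 1 has {1,2,4,5,6,7}; column 7 has {1,6}, so it must be 3.
(r2,c3): row 2 has {1,3,4,6}; column 3 has {3,5,6,7}, so it must be 2.
(r2,c4): row 2 has {1,2,3,4,6}; column 4 has {1,3,4,5}, so it must be 7.
(r2,c6): row 2 has {1,2,3,4,6,7}; column 6 has {1,2,3,4,6}, so it must be 5.
(r3,c4): row 3 has {5,6}; column 4 has {1,3,4,5,7}, so it must be 2.
(r3,c6): row 3 has {2,5,6}; column 6 has {1,2,3,4,5,6}, so it must be 7.
(r3,c7): row 3 has {2,5,6,7}; column 7 has {1,3,6}, so it must be 4.
(r5,c2): row 5 has {2,3}; column 2 has {2,3,4,5,6,7}, so it must be 1.
(r5,c3): row 5 has {1,2,3}; column 3 has {2,3,5,6,7}, so it must be 4.
(r5,c4): row 5 has {1,2,3,4}; column 4 has {1,2,3,4,5,7}, so it must be 6.
(r7,c7): row 7 has {1,3,5,6,7}; column 7 has {1,3,4,6}, so it must be 2.
(r3,c1): row 3 has {2,4,5,6,7}; column 1 has {1,6,7}, so it must be 3.
(r3,c3): row 3 has {2,3,4,5,6,7}; column 3 has {2,3,4,5,6,7}, so it must be 1.
(r4,c7): row 4 has {1,3,4,6,7}; column 7 has {1,2,3,4,6}, so it must be 5.
(r5,c1): row 5 has {1,2,3,4,6}; column 1 has {1,3,6,7}, so it must be 5.
(r5,c7): row 5 has {1,2,3,4,5,6}; column 7 has {1,2,3,4,5,6}, so it must be 7.
(r7,c1): row 7 has {1,2,3,5,6,7}; column 1 has {1,3,5,6,7}, so it must be 4.
(r4,c1): row 4 has {1,3,4,5,6,7}; column 1 has {1,3,4,5,6,7}, so it must be 2.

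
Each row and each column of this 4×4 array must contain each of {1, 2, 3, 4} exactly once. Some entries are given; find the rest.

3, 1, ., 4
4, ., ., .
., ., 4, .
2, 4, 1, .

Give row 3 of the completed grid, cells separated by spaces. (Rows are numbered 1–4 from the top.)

1 3 4 2

(r1,c3) = 2
(r2,c3) = 3
(r3,c1) = 1
(r4,c4) = 3
(r2,c2) = 2
(r2,c4) = 1
(r3,c2) = 3
(r3,c4) = 2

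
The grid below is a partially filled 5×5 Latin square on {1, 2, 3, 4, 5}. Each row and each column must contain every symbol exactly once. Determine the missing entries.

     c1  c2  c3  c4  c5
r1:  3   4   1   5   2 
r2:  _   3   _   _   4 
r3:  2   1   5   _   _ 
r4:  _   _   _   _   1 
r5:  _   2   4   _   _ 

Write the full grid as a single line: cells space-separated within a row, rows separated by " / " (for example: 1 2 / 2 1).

3 4 1 5 2 / 5 3 2 1 4 / 2 1 5 4 3 / 4 5 3 2 1 / 1 2 4 3 5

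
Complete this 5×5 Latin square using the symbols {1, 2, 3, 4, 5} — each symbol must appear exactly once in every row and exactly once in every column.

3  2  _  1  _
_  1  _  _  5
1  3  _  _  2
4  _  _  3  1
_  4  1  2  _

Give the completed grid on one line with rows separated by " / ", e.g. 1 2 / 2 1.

3 2 5 1 4 / 2 1 3 4 5 / 1 3 4 5 2 / 4 5 2 3 1 / 5 4 1 2 3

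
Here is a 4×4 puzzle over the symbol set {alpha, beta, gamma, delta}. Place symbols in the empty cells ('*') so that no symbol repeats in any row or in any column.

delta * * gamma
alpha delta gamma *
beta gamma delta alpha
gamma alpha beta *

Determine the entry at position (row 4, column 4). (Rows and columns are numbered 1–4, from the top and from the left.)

delta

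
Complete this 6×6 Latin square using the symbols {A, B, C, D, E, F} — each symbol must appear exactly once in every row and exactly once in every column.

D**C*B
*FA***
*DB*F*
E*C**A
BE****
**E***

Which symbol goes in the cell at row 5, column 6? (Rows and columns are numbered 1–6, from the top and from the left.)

(r1,c2) = A
(r1,c3) = F
(r1,c5) = E
(r2,c1) = C
(r3,c1) = A
(r3,c4) = E
(r3,c6) = C
(r4,c2) = B
(r4,c5) = D
(r5,c3) = D
(r5,c6) = F

F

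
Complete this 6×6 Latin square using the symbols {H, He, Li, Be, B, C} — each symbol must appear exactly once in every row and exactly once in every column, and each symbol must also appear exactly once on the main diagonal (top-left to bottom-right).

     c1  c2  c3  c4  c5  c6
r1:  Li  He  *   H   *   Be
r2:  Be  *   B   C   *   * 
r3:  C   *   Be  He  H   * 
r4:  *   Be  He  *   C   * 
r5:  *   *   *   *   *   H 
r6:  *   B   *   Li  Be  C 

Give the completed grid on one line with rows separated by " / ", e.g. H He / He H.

Li He C H B Be / Be H B C Li He / C Li Be He H B / H Be He B C Li / B C Li Be He H / He B H Li Be C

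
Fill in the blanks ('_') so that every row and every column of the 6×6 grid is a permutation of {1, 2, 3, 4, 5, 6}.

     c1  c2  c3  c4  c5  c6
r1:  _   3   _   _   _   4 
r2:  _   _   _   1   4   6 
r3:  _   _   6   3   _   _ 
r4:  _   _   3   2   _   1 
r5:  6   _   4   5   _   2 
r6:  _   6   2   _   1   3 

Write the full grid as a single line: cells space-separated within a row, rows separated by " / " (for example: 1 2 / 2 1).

row 1 has {3,4}; column 4 has {1,2,3,5} — only 6 is left for (r1,c4).
row 2 has {1,4,6}; column 3 has {2,3,4,6} — only 5 is left for (r2,c3).
row 3 has {3,6}; column 6 has {1,2,3,4,6} — only 5 is left for (r3,c6).
row 5 has {2,4,5,6}; column 2 has {3,6} — only 1 is left for (r5,c2).
row 5 has {1,2,4,5,6}; column 5 has {1,4} — only 3 is left for (r5,c5).
row 6 has {1,2,3,6}; column 4 has {1,2,3,5,6} — only 4 is left for (r6,c4).
row 1 has {3,4,6}; column 3 has {2,3,4,5,6} — only 1 is left for (r1,c3).
row 2 has {1,4,5,6}; column 2 has {1,3,6} — only 2 is left for (r2,c2).
row 3 has {3,5,6}; column 2 has {1,2,3,6} — only 4 is left for (r3,c2).
row 3 has {3,4,5,6}; column 5 has {1,3,4} — only 2 is left for (r3,c5).
row 4 has {1,2,3}; column 2 has {1,2,3,4,6} — only 5 is left for (r4,c2).
row 4 has {1,2,3,5}; column 5 has {1,2,3,4} — only 6 is left for (r4,c5).
row 6 has {1,2,3,4,6}; column 1 has {6} — only 5 is left for (r6,c1).
row 1 has {1,3,4,6}; column 1 has {5,6} — only 2 is left for (r1,c1).
row 1 has {1,2,3,4,6}; column 5 has {1,2,3,4,6} — only 5 is left for (r1,c5).
row 2 has {1,2,4,5,6}; column 1 has {2,5,6} — only 3 is left for (r2,c1).
row 3 has {2,3,4,5,6}; column 1 has {2,3,5,6} — only 1 is left for (r3,c1).
row 4 has {1,2,3,5,6}; column 1 has {1,2,3,5,6} — only 4 is left for (r4,c1).

2 3 1 6 5 4 / 3 2 5 1 4 6 / 1 4 6 3 2 5 / 4 5 3 2 6 1 / 6 1 4 5 3 2 / 5 6 2 4 1 3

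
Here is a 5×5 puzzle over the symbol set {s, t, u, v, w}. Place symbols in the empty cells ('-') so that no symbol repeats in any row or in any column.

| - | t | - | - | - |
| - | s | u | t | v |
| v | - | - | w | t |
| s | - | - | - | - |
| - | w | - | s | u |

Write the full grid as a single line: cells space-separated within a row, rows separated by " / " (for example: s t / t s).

(r2,c1): row 2 has {s,t,u,v}; column 1 has {s,v}, so it must be w.
(r3,c2): row 3 has {t,v,w}; column 2 has {s,t,w}, so it must be u.
(r3,c3): row 3 has {t,u,v,w}; column 3 has {u}, so it must be s.
(r4,c2): row 4 has {s}; column 2 has {s,t,u,w}, so it must be v.
(r4,c4): row 4 has {s,v}; column 4 has {s,t,w}, so it must be u.
(r4,c5): row 4 has {s,u,v}; column 5 has {t,u,v}, so it must be w.
(r5,c1): row 5 has {s,u,w}; column 1 has {s,v,w}, so it must be t.
(r5,c3): row 5 has {s,t,u,w}; column 3 has {s,u}, so it must be v.
(r1,c1): row 1 has {t}; column 1 has {s,t,v,w}, so it must be u.
(r1,c3): row 1 has {t,u}; column 3 has {s,u,v}, so it must be w.
(r1,c4): row 1 has {t,u,w}; column 4 has {s,t,u,w}, so it must be v.
(r1,c5): row 1 has {t,u,v,w}; column 5 has {t,u,v,w}, so it must be s.
(r4,c3): row 4 has {s,u,v,w}; column 3 has {s,u,v,w}, so it must be t.

u t w v s / w s u t v / v u s w t / s v t u w / t w v s u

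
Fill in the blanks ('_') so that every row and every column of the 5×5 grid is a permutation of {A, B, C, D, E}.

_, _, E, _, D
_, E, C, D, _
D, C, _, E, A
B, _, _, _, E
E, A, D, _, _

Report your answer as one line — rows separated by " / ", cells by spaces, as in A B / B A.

(r1,c2): row 1 has {D,E}; column 2 has {A,C,E}, so it must be B.
(r2,c1): row 2 has {C,D,E}; column 1 has {B,D,E}, so it must be A.
(r2,c5): row 2 has {A,C,D,E}; column 5 has {A,D,E}, so it must be B.
(r3,c3): row 3 has {A,C,D,E}; column 3 has {C,D,E}, so it must be B.
(r4,c2): row 4 has {B,E}; column 2 has {A,B,C,E}, so it must be D.
(r4,c3): row 4 has {B,D,E}; column 3 has {B,C,D,E}, so it must be A.
(r4,c4): row 4 has {A,B,D,E}; column 4 has {D,E}, so it must be C.
(r5,c4): row 5 has {A,D,E}; column 4 has {C,D,E}, so it must be B.
(r5,c5): row 5 has {A,B,D,E}; column 5 has {A,B,D,E}, so it must be C.
(r1,c1): row 1 has {B,D,E}; column 1 has {A,B,D,E}, so it must be C.
(r1,c4): row 1 has {B,C,D,E}; column 4 has {B,C,D,E}, so it must be A.

C B E A D / A E C D B / D C B E A / B D A C E / E A D B C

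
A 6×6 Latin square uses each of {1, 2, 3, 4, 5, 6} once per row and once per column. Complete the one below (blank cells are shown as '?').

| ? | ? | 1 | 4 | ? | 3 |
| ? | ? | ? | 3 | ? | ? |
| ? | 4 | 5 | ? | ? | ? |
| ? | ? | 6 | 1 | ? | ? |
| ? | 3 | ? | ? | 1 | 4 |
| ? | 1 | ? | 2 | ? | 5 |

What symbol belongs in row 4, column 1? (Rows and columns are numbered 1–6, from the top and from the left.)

3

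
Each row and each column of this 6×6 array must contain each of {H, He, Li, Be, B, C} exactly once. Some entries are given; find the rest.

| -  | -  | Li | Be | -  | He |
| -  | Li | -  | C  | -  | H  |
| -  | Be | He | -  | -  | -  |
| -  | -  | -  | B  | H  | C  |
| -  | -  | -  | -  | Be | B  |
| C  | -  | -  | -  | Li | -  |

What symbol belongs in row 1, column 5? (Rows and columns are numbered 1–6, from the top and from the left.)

row 3 has {He,Be}; column 6 has {H,He,B,C} — only Li is left for (r3,c6).
row 4 has {H,B,C}; column 2 has {Li,Be} — only He is left for (r4,c2).
row 4 has {H,He,B,C}; column 3 has {He,Li} — only Be is left for (r4,c3).
row 6 has {Li,C}; column 6 has {H,He,Li,B,C} — only Be is left for (r6,c6).
row 2 has {H,Li,C}; column 3 has {He,Li,Be} — only B is left for (r2,c3).
row 2 has {H,Li,B,C}; column 5 has {H,Li,Be} — only He is left for (r2,c5).
row 3 has {He,Li,Be}; column 4 has {Be,B,C} — only H is left for (r3,c4).
row 4 has {H,He,Be,B,C}; column 1 has {C} — only Li is left for (r4,c1).
row 6 has {Li,Be,C}; column 3 has {He,Li,Be,B} — only H is left for (r6,c3).
row 6 has {H,Li,Be,C}; column 4 has {H,Be,B,C} — only He is left for (r6,c4).
row 2 has {H,He,Li,B,C}; column 1 has {Li,C} — only Be is left for (r2,c1).
row 3 has {H,He,Li,Be}; column 1 has {Li,Be,C} — only B is left for (r3,c1).
row 3 has {H,He,Li,Be,B}; column 5 has {H,He,Li,Be} — only C is left for (r3,c5).
row 5 has {Be,B}; column 3 has {H,He,Li,Be,B} — only C is left for (r5,c3).
row 5 has {Be,B,C}; column 4 has {H,He,Be,B,C} — only Li is left for (r5,c4).
row 6 has {H,He,Li,Be,C}; column 2 has {He,Li,Be} — only B is left for (r6,c2).
row 1 has {He,Li,Be}; column 1 has {Li,Be,B,C} — only H is left for (r1,c1).
row 1 has {H,He,Li,Be}; column 2 has {He,Li,Be,B} — only C is left for (r1,c2).
row 1 has {H,He,Li,Be,C}; column 5 has {H,He,Li,Be,C} — only B is left for (r1,c5).

B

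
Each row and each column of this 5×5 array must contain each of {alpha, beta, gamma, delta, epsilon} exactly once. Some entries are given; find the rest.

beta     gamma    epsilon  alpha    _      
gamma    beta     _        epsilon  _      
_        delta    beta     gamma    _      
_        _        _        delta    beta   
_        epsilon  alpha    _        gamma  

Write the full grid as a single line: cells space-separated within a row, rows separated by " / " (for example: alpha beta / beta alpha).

beta gamma epsilon alpha delta / gamma beta delta epsilon alpha / alpha delta beta gamma epsilon / epsilon alpha gamma delta beta / delta epsilon alpha beta gamma

(r1,c5) = delta
(r2,c3) = delta
(r2,c5) = alpha
(r3,c5) = epsilon
(r4,c2) = alpha
(r4,c3) = gamma
(r5,c1) = delta
(r5,c4) = beta
(r3,c1) = alpha
(r4,c1) = epsilon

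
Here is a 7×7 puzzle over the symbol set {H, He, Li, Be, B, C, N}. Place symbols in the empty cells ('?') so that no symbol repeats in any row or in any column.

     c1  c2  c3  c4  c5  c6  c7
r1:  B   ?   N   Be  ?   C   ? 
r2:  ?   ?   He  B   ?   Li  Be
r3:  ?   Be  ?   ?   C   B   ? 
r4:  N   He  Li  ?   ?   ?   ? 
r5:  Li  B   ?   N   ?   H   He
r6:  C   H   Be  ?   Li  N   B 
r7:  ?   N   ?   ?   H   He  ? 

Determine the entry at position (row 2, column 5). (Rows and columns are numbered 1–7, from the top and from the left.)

N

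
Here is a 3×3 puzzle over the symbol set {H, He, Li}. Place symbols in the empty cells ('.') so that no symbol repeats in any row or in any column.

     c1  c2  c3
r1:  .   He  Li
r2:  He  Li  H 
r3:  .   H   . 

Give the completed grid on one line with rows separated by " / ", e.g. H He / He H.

H He Li / He Li H / Li H He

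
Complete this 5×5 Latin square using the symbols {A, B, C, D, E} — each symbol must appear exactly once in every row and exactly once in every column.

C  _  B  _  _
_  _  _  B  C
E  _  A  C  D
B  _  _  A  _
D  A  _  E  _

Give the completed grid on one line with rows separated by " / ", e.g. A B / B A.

Cell (r1,c4): row 1 has {B,C}; column 4 has {A,B,C,E} → D.
Cell (r2,c1): row 2 has {B,C}; column 1 has {B,C,D,E} → A.
Cell (r3,c2): row 3 has {A,C,D,E}; column 2 has {A} → B.
Cell (r4,c5): row 4 has {A,B}; column 5 has {C,D} → E.
Cell (r5,c3): row 5 has {A,D,E}; column 3 has {A,B} → C.
Cell (r5,c5): row 5 has {A,C,D,E}; column 5 has {C,D,E} → B.
Cell (r1,c2): row 1 has {B,C,D}; column 2 has {A,B} → E.
Cell (r1,c5): row 1 has {B,C,D,E}; column 5 has {B,C,D,E} → A.
Cell (r2,c2): row 2 has {A,B,C}; column 2 has {A,B,E} → D.
Cell (r2,c3): row 2 has {A,B,C,D}; column 3 has {A,B,C} → E.
Cell (r4,c2): row 4 has {A,B,E}; column 2 has {A,B,D,E} → C.
Cell (r4,c3): row 4 has {A,B,C,E}; column 3 has {A,B,C,E} → D.

C E B D A / A D E B C / E B A C D / B C D A E / D A C E B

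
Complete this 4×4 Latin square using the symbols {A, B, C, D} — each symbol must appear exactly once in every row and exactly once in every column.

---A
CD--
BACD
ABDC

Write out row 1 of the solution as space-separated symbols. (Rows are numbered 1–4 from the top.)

D C B A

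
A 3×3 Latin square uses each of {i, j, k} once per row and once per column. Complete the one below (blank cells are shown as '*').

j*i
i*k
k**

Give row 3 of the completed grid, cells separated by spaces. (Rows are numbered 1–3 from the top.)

(r1,c2) = k
(r2,c2) = j
(r3,c2) = i
(r3,c3) = j

k i j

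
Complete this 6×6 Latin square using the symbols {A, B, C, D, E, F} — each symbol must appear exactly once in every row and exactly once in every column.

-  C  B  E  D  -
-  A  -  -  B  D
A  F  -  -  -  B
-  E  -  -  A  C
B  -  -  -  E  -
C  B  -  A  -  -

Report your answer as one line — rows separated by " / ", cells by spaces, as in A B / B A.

F C B E D A / E A C F B D / A F E D C B / D E F B A C / B D A C E F / C B D A F E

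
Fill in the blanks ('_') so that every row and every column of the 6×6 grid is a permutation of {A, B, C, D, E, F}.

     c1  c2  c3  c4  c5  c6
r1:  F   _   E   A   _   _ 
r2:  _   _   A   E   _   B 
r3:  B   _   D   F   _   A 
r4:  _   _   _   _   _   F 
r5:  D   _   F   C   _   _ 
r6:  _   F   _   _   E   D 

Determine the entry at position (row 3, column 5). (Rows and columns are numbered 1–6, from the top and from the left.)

At row 1, column 6: row 1 has {A,E,F}; column 6 has {A,B,D,F}; that leaves C.
At row 2, column 1: row 2 has {A,B,E}; column 1 has {B,D,F}; that leaves C.
At row 2, column 2: row 2 has {A,B,C,E}; column 2 has {F}; that leaves D.
At row 2, column 5: row 2 has {A,B,C,D,E}; column 5 has {E}; that leaves F.
At row 3, column 5: row 3 has {A,B,D,F}; column 5 has {E,F}; that leaves C.

C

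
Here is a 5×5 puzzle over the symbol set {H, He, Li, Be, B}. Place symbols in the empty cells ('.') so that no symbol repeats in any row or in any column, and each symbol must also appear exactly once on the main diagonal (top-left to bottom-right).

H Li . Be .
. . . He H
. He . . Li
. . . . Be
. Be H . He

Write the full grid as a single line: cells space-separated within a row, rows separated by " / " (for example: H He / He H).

(r1,c5): row 1 has {H,Li,Be}; column 5 has {H,He,Li,Be}, so it must be B.
(r2,c2): row 2 has {H,He}; column 2 has {He,Li,Be}; the diagonal has {H,He}, so it must be B.
(r3,c3): row 3 has {He,Li}; column 3 has {H}; the diagonal has {H,He,B}, so it must be Be.
(r4,c2): row 4 has {Be}; column 2 has {He,Li,Be,B}, so it must be H.
(r4,c4): row 4 has {H,Be}; column 4 has {He,Be}; the diagonal has {H,He,Be,B}, so it must be Li.
(r5,c4): row 5 has {H,He,Be}; column 4 has {He,Li,Be}, so it must be B.
(r1,c3): row 1 has {H,Li,Be,B}; column 3 has {H,Be}, so it must be He.
(r2,c3): row 2 has {H,He,B}; column 3 has {H,He,Be}, so it must be Li.
(r3,c1): row 3 has {He,Li,Be}; column 1 has {H}, so it must be B.
(r3,c4): row 3 has {He,Li,Be,B}; column 4 has {He,Li,Be,B}, so it must be H.
(r4,c1): row 4 has {H,Li,Be}; column 1 has {H,B}, so it must be He.
(r4,c3): row 4 has {H,He,Li,Be}; column 3 has {H,He,Li,Be}, so it must be B.
(r5,c1): row 5 has {H,He,Be,B}; column 1 has {H,He,B}, so it must be Li.
(r2,c1): row 2 has {H,He,Li,B}; column 1 has {H,He,Li,B}, so it must be Be.

H Li He Be B / Be B Li He H / B He Be H Li / He H B Li Be / Li Be H B He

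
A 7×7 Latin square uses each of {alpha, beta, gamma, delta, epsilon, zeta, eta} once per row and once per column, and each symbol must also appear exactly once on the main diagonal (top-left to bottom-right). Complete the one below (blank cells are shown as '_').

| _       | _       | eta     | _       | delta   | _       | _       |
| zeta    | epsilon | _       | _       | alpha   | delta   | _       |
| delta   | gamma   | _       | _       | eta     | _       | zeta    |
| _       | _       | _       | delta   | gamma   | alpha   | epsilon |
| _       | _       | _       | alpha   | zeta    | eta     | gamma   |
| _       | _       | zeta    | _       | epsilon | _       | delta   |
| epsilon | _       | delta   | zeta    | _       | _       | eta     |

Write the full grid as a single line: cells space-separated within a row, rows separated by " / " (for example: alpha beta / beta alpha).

gamma beta eta epsilon delta zeta alpha / zeta epsilon gamma eta alpha delta beta / delta gamma alpha beta eta epsilon zeta / eta zeta beta delta gamma alpha epsilon / beta delta epsilon alpha zeta eta gamma / alpha eta zeta gamma epsilon beta delta / epsilon alpha delta zeta beta gamma eta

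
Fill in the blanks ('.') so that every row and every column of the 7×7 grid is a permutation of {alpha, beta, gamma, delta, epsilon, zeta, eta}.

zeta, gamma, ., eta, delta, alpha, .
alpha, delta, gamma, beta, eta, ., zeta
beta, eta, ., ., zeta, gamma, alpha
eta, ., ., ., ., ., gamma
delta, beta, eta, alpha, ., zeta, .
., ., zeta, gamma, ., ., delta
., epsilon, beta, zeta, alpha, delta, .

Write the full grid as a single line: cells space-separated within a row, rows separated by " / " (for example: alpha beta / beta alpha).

Cell (r1,c3): row 1 has {alpha,gamma,delta,zeta,eta}; column 3 has {beta,gamma,zeta,eta} → epsilon.
Cell (r1,c7): row 1 has {alpha,gamma,delta,epsilon,zeta,eta}; column 7 has {alpha,gamma,delta,zeta} → beta.
Cell (r2,c6): row 2 has {alpha,beta,gamma,delta,zeta,eta}; column 6 has {alpha,gamma,delta,zeta} → epsilon.
Cell (r3,c3): row 3 has {alpha,beta,gamma,zeta,eta}; column 3 has {beta,gamma,epsilon,zeta,eta} → delta.
Cell (r3,c4): row 3 has {alpha,beta,gamma,delta,zeta,eta}; column 4 has {alpha,beta,gamma,zeta,eta} → epsilon.
Cell (r4,c3): row 4 has {gamma,eta}; column 3 has {beta,gamma,delta,epsilon,zeta,eta} → alpha.
Cell (r4,c4): row 4 has {alpha,gamma,eta}; column 4 has {alpha,beta,gamma,epsilon,zeta,eta} → delta.
Cell (r4,c6): row 4 has {alpha,gamma,delta,eta}; column 6 has {alpha,gamma,delta,epsilon,zeta} → beta.
Cell (r5,c7): row 5 has {alpha,beta,delta,zeta,eta}; column 7 has {alpha,beta,gamma,delta,zeta} → epsilon.
Cell (r6,c1): row 6 has {gamma,delta,zeta}; column 1 has {alpha,beta,delta,zeta,eta} → epsilon.
Cell (r6,c2): row 6 has {gamma,delta,epsilon,zeta}; column 2 has {beta,gamma,delta,epsilon,eta} → alpha.
Cell (r6,c5): row 6 has {alpha,gamma,delta,epsilon,zeta}; column 5 has {alpha,delta,zeta,eta} → beta.
Cell (r6,c6): row 6 has {alpha,beta,gamma,delta,epsilon,zeta}; column 6 has {alpha,beta,gamma,delta,epsilon,zeta} → eta.
Cell (r7,c1): row 7 has {alpha,beta,delta,epsilon,zeta}; column 1 has {alpha,beta,delta,epsilon,zeta,eta} → gamma.
Cell (r7,c7): row 7 has {alpha,beta,gamma,delta,epsilon,zeta}; column 7 has {alpha,beta,gamma,delta,epsilon,zeta} → eta.
Cell (r4,c2): row 4 has {alpha,beta,gamma,delta,eta}; column 2 has {alpha,beta,gamma,delta,epsilon,eta} → zeta.
Cell (r4,c5): row 4 has {alpha,beta,gamma,delta,zeta,eta}; column 5 has {alpha,beta,delta,zeta,eta} → epsilon.
Cell (r5,c5): row 5 has {alpha,beta,delta,epsilon,zeta,eta}; column 5 has {alpha,beta,delta,epsilon,zeta,eta} → gamma.

zeta gamma epsilon eta delta alpha beta / alpha delta gamma beta eta epsilon zeta / beta eta delta epsilon zeta gamma alpha / eta zeta alpha delta epsilon beta gamma / delta beta eta alpha gamma zeta epsilon / epsilon alpha zeta gamma beta eta delta / gamma epsilon beta zeta alpha delta eta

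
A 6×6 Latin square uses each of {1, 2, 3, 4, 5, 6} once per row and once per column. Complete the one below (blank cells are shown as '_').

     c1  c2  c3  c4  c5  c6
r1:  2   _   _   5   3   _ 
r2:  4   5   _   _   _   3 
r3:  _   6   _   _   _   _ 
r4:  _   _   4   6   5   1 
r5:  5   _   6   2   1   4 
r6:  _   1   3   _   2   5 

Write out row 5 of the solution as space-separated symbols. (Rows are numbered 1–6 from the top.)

Cell (r1,c2): row 1 has {2,3,5}; column 2 has {1,5,6} → 4.
Cell (r1,c3): row 1 has {2,3,4,5}; column 3 has {3,4,6} → 1.
Cell (r1,c6): row 1 has {1,2,3,4,5}; column 6 has {1,3,4,5} → 6.
Cell (r2,c3): row 2 has {3,4,5}; column 3 has {1,3,4,6} → 2.
Cell (r2,c4): row 2 has {2,3,4,5}; column 4 has {2,5,6} → 1.
Cell (r2,c5): row 2 has {1,2,3,4,5}; column 5 has {1,2,3,5} → 6.
Cell (r3,c3): row 3 has {6}; column 3 has {1,2,3,4,6} → 5.
Cell (r3,c5): row 3 has {5,6}; column 5 has {1,2,3,5,6} → 4.
Cell (r3,c6): row 3 has {4,5,6}; column 6 has {1,3,4,5,6} → 2.
Cell (r4,c1): row 4 has {1,4,5,6}; column 1 has {2,4,5} → 3.
Cell (r4,c2): row 4 has {1,3,4,5,6}; column 2 has {1,4,5,6} → 2.
Cell (r5,c2): row 5 has {1,2,4,5,6}; column 2 has {1,2,4,5,6} → 3.

5 3 6 2 1 4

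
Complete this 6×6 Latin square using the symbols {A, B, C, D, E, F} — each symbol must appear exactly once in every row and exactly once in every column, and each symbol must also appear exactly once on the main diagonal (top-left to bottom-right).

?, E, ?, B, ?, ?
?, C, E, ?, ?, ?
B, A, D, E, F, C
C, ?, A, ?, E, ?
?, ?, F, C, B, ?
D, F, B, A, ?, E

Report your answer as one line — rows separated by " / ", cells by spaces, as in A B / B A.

A E C B D F / F C E D A B / B A D E F C / C B A F E D / E D F C B A / D F B A C E

(r1,c3) = C
(r4,c4) = F
(r5,c2) = D
(r5,c6) = A
(r6,c5) = C
(r1,c1) = A
(r1,c5) = D
(r1,c6) = F
(r2,c1) = F
(r2,c4) = D
(r2,c5) = A
(r2,c6) = B
(r4,c2) = B
(r4,c6) = D
(r5,c1) = E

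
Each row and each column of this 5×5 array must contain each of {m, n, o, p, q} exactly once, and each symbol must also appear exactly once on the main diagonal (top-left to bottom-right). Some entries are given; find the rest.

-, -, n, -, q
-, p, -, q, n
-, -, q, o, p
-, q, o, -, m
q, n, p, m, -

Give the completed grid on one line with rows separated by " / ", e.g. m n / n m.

m o n p q / o p m q n / n m q o p / p q o n m / q n p m o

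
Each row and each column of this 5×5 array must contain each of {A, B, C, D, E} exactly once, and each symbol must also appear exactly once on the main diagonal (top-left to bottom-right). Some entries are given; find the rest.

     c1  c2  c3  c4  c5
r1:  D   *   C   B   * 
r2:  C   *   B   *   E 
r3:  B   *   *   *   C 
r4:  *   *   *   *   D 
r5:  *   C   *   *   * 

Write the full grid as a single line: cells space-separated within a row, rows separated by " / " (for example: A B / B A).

D E C B A / C A B D E / B D E A C / E B A C D / A C D E B

At row 1, column 5: row 1 has {B,C,D}; column 5 has {C,D,E}; that leaves A.
At row 2, column 2: row 2 has {B,C,E}; column 2 has {C}; the diagonal has {D}; that leaves A.
At row 2, column 4: row 2 has {A,B,C,E}; column 4 has {B}; that leaves D.
At row 3, column 3: row 3 has {B,C}; column 3 has {B,C}; the diagonal has {A,D}; that leaves E.
At row 3, column 4: row 3 has {B,C,E}; column 4 has {B,D}; that leaves A.
At row 4, column 3: row 4 has {D}; column 3 has {B,C,E}; that leaves A.
At row 4, column 4: row 4 has {A,D}; column 4 has {A,B,D}; the diagonal has {A,D,E}; that leaves C.
At row 5, column 3: row 5 has {C}; column 3 has {A,B,C,E}; that leaves D.
At row 5, column 4: row 5 has {C,D}; column 4 has {A,B,C,D}; that leaves E.
At row 5, column 5: row 5 has {C,D,E}; column 5 has {A,C,D,E}; the diagonal has {A,C,D,E}; that leaves B.
At row 1, column 2: row 1 has {A,B,C,D}; column 2 has {A,C}; that leaves E.
At row 3, column 2: row 3 has {A,B,C,E}; column 2 has {A,C,E}; that leaves D.
At row 4, column 1: row 4 has {A,C,D}; column 1 has {B,C,D}; that leaves E.
At row 4, column 2: row 4 has {A,C,D,E}; column 2 has {A,C,D,E}; that leaves B.
At row 5, column 1: row 5 has {B,C,D,E}; column 1 has {B,C,D,E}; that leaves A.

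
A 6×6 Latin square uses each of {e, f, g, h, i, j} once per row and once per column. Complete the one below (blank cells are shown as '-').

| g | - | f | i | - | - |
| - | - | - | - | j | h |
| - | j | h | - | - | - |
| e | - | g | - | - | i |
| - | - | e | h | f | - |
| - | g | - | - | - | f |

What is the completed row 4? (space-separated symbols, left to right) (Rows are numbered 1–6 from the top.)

(r2,c3) = i
(r4,c5) = h
(r5,c2) = i
(r6,c3) = j
(r6,c4) = e
(r6,c5) = i
(r1,c5) = e
(r1,c6) = j
(r2,c1) = f
(r2,c2) = e
(r2,c4) = g
(r3,c1) = i
(r3,c4) = f
(r3,c5) = g
(r3,c6) = e
(r4,c2) = f
(r4,c4) = j

e f g j h i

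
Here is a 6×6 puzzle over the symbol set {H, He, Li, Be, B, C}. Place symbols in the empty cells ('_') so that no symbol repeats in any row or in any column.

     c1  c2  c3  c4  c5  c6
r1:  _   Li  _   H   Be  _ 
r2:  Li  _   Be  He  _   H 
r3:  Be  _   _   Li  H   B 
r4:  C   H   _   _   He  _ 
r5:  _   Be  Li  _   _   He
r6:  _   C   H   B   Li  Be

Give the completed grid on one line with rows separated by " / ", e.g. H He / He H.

(r1,c6): row 1 has {H,Li,Be}; column 6 has {H,He,Be,B}, so it must be C.
(r2,c2): row 2 has {H,He,Li,Be}; column 2 has {H,Li,Be,C}, so it must be B.
(r2,c5): row 2 has {H,He,Li,Be,B}; column 5 has {H,He,Li,Be}, so it must be C.
(r3,c2): row 3 has {H,Li,Be,B}; column 2 has {H,Li,Be,B,C}, so it must be He.
(r3,c3): row 3 has {H,He,Li,Be,B}; column 3 has {H,Li,Be}, so it must be C.
(r4,c3): row 4 has {H,He,C}; column 3 has {H,Li,Be,C}, so it must be B.
(r4,c4): row 4 has {H,He,B,C}; column 4 has {H,He,Li,B}, so it must be Be.
(r4,c6): row 4 has {H,He,Be,B,C}; column 6 has {H,He,Be,B,C}, so it must be Li.
(r5,c4): row 5 has {He,Li,Be}; column 4 has {H,He,Li,Be,B}, so it must be C.
(r5,c5): row 5 has {He,Li,Be,C}; column 5 has {H,He,Li,Be,C}, so it must be B.
(r6,c1): row 6 has {H,Li,Be,B,C}; column 1 has {Li,Be,C}, so it must be He.
(r1,c1): row 1 has {H,Li,Be,C}; column 1 has {He,Li,Be,C}, so it must be B.
(r1,c3): row 1 has {H,Li,Be,B,C}; column 3 has {H,Li,Be,B,C}, so it must be He.
(r5,c1): row 5 has {He,Li,Be,B,C}; column 1 has {He,Li,Be,B,C}, so it must be H.

B Li He H Be C / Li B Be He C H / Be He C Li H B / C H B Be He Li / H Be Li C B He / He C H B Li Be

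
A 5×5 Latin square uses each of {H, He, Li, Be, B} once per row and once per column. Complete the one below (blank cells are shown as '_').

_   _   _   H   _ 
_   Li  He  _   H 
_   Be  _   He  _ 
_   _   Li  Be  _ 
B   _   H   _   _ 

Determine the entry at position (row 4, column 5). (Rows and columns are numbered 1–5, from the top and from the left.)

B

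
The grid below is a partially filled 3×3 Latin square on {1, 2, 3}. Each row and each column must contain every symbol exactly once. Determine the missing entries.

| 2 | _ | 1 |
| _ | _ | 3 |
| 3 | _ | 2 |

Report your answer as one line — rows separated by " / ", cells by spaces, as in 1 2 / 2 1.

(r1,c2) = 3
(r2,c1) = 1
(r2,c2) = 2
(r3,c2) = 1

2 3 1 / 1 2 3 / 3 1 2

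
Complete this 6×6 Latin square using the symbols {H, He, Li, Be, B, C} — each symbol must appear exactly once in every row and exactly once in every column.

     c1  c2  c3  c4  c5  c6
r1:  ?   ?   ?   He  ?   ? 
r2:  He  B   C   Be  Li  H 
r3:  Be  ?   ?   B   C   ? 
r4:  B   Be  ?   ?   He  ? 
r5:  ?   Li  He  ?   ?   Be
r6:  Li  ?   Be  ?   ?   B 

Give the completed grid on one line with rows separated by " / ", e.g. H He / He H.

H C B He Be Li / He B C Be Li H / Be H Li B C He / B Be H Li He C / C Li He H B Be / Li He Be C H B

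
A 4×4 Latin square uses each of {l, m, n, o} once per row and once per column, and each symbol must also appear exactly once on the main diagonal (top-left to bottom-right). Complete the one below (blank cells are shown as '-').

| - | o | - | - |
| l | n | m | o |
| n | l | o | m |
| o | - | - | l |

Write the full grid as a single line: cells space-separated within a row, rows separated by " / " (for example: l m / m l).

(r1,c1) = m
(r1,c4) = n
(r4,c2) = m
(r4,c3) = n
(r1,c3) = l

m o l n / l n m o / n l o m / o m n l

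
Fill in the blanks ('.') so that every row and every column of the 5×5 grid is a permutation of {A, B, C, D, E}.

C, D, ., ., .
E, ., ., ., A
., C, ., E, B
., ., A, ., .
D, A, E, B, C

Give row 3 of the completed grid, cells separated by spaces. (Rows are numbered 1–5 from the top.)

row 1 has {C,D}; column 3 has {A,E} — only B is left for (r1,c3).
row 1 has {B,C,D}; column 4 has {B,E} — only A is left for (r1,c4).
row 1 has {A,B,C,D}; column 5 has {A,B,C} — only E is left for (r1,c5).
row 2 has {A,E}; column 2 has {A,C,D} — only B is left for (r2,c2).
row 3 has {B,C,E}; column 1 has {C,D,E} — only A is left for (r3,c1).
row 3 has {A,B,C,E}; column 3 has {A,B,E} — only D is left for (r3,c3).

A C D E B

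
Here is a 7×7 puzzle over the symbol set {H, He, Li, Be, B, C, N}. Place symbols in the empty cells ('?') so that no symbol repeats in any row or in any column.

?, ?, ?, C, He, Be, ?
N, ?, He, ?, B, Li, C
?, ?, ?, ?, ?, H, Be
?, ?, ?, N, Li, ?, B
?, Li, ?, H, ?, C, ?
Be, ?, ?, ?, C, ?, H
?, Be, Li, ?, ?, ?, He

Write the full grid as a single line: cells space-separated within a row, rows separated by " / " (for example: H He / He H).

(r2,c2) = H
(r2,c4) = Be
(r3,c5) = N
(r4,c6) = He
(r5,c5) = Be
(r5,c7) = N
(r7,c4) = B
(r7,c5) = H
(r7,c6) = N
(r1,c7) = Li
(r4,c2) = C
(r5,c3) = B
(r6,c3) = N
(r6,c6) = B
(r7,c1) = C
(r1,c3) = H
(r3,c3) = C
(r4,c1) = H
(r4,c3) = Be
(r5,c1) = He
(r6,c2) = He
(r6,c4) = Li
(r1,c1) = B
(r1,c2) = N
(r3,c1) = Li
(r3,c2) = B
(r3,c4) = He

B N H C He Be Li / N H He Be B Li C / Li B C He N H Be / H C Be N Li He B / He Li B H Be C N / Be He N Li C B H / C Be Li B H N He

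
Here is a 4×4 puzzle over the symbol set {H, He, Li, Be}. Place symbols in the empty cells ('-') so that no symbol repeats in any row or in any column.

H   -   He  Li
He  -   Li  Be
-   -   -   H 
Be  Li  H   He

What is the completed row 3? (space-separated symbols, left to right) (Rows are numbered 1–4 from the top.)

Li He Be H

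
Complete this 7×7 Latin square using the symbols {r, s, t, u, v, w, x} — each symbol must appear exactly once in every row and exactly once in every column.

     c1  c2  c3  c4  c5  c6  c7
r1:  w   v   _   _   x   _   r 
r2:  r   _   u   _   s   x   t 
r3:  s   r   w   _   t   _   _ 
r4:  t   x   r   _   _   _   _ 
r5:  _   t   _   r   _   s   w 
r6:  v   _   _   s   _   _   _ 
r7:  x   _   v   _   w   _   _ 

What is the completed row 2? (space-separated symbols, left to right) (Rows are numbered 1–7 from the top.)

r w u v s x t

(r2,c2) = w
(r2,c4) = v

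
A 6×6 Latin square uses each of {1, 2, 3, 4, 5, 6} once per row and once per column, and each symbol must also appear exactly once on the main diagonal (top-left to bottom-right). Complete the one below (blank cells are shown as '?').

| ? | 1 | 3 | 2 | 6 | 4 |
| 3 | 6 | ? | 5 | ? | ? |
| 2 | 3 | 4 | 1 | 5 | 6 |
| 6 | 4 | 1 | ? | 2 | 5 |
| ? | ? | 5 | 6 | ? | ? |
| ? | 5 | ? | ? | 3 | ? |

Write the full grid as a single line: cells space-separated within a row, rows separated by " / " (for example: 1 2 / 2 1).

5 1 3 2 6 4 / 3 6 2 5 4 1 / 2 3 4 1 5 6 / 6 4 1 3 2 5 / 4 2 5 6 1 3 / 1 5 6 4 3 2

(r1,c1) = 5
(r2,c3) = 2
(r2,c6) = 1
(r4,c4) = 3
(r5,c2) = 2
(r5,c5) = 1
(r5,c6) = 3
(r6,c3) = 6
(r6,c4) = 4
(r6,c6) = 2
(r2,c5) = 4
(r5,c1) = 4
(r6,c1) = 1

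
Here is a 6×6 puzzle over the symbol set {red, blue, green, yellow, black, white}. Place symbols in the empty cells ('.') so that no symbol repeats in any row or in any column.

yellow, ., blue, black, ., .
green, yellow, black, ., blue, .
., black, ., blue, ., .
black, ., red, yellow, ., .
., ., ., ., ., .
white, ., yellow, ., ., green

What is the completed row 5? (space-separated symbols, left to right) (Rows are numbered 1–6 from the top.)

(r3,c1) = red
(r5,c1) = blue
(r6,c4) = red
(r6,c5) = black
(r2,c4) = white
(r2,c6) = red
(r5,c4) = green
(r6,c2) = blue
(r1,c6) = white
(r3,c6) = yellow
(r4,c6) = blue
(r5,c3) = white
(r5,c6) = black
(r3,c3) = green
(r3,c5) = white
(r4,c5) = green
(r5,c2) = red
(r5,c5) = yellow

blue red white green yellow black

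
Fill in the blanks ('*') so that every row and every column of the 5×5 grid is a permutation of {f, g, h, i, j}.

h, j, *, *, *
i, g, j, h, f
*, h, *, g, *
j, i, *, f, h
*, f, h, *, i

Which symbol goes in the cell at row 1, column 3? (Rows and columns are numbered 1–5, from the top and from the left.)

f

At row 1, column 4: row 1 has {h,j}; column 4 has {f,g,h}; that leaves i.
At row 1, column 5: row 1 has {h,i,j}; column 5 has {f,h,i}; that leaves g.
At row 3, column 1: row 3 has {g,h}; column 1 has {h,i,j}; that leaves f.
At row 3, column 3: row 3 has {f,g,h}; column 3 has {h,j}; that leaves i.
At row 3, column 5: row 3 has {f,g,h,i}; column 5 has {f,g,h,i}; that leaves j.
At row 4, column 3: row 4 has {f,h,i,j}; column 3 has {h,i,j}; that leaves g.
At row 5, column 1: row 5 has {f,h,i}; column 1 has {f,h,i,j}; that leaves g.
At row 5, column 4: row 5 has {f,g,h,i}; column 4 has {f,g,h,i}; that leaves j.
At row 1, column 3: row 1 has {g,h,i,j}; column 3 has {g,h,i,j}; that leaves f.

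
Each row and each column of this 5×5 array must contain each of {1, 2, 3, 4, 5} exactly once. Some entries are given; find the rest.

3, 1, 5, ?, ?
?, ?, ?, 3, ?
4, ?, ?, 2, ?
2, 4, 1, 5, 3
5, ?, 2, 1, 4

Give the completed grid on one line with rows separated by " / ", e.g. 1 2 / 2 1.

3 1 5 4 2 / 1 2 4 3 5 / 4 5 3 2 1 / 2 4 1 5 3 / 5 3 2 1 4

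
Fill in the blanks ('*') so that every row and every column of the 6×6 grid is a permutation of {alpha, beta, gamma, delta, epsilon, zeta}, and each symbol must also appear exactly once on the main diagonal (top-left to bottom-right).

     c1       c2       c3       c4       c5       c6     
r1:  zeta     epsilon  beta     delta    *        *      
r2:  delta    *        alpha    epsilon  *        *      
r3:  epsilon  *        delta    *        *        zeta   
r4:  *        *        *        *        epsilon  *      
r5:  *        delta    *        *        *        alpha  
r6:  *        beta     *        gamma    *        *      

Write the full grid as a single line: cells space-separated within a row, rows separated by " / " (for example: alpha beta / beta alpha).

zeta epsilon beta delta alpha gamma / delta gamma alpha epsilon zeta beta / epsilon alpha delta beta gamma zeta / beta zeta gamma alpha epsilon delta / gamma delta epsilon zeta beta alpha / alpha beta zeta gamma delta epsilon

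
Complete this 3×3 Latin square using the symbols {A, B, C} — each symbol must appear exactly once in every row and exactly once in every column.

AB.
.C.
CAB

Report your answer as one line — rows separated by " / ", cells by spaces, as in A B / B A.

(r1,c3): row 1 has {A,B}; column 3 has {B}, so it must be C.
(r2,c1): row 2 has {C}; column 1 has {A,C}, so it must be B.
(r2,c3): row 2 has {B,C}; column 3 has {B,C}, so it must be A.

A B C / B C A / C A B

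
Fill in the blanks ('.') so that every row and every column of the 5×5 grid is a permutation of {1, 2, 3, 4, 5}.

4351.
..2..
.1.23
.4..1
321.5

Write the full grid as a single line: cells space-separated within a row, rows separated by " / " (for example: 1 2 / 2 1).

4 3 5 1 2 / 1 5 2 3 4 / 5 1 4 2 3 / 2 4 3 5 1 / 3 2 1 4 5

row 1 has {1,3,4,5}; column 5 has {1,3,5} — only 2 is left for (r1,c5).
row 2 has {2}; column 2 has {1,2,3,4} — only 5 is left for (r2,c2).
row 2 has {2,5}; column 5 has {1,2,3,5} — only 4 is left for (r2,c5).
row 3 has {1,2,3}; column 1 has {3,4} — only 5 is left for (r3,c1).
row 3 has {1,2,3,5}; column 3 has {1,2,5} — only 4 is left for (r3,c3).
row 4 has {1,4}; column 1 has {3,4,5} — only 2 is left for (r4,c1).
row 4 has {1,2,4}; column 3 has {1,2,4,5} — only 3 is left for (r4,c3).
row 4 has {1,2,3,4}; column 4 has {1,2} — only 5 is left for (r4,c4).
row 5 has {1,2,3,5}; column 4 has {1,2,5} — only 4 is left for (r5,c4).
row 2 has {2,4,5}; column 1 has {2,3,4,5} — only 1 is left for (r2,c1).
row 2 has {1,2,4,5}; column 4 has {1,2,4,5} — only 3 is left for (r2,c4).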